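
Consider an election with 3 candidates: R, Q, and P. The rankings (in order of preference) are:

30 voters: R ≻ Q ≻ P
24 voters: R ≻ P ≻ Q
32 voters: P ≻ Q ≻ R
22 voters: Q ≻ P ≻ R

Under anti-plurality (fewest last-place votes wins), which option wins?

Q

Last-place votes: R 54, Q 24, P 30.
Q is ranked last by the fewest voters, so Q wins.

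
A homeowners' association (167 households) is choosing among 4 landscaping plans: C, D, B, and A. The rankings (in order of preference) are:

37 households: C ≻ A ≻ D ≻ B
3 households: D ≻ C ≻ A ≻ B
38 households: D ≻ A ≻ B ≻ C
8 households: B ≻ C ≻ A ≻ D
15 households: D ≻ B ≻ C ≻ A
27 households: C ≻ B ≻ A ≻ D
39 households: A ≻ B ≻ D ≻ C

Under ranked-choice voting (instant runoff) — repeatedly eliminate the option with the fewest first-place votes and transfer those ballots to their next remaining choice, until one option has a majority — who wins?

Round 1: C 64, D 56, B 8, A 39. Eliminate B.
Round 2: C 72, D 56, A 39. Eliminate A.
Round 3: C 72, D 95. D has a majority.

D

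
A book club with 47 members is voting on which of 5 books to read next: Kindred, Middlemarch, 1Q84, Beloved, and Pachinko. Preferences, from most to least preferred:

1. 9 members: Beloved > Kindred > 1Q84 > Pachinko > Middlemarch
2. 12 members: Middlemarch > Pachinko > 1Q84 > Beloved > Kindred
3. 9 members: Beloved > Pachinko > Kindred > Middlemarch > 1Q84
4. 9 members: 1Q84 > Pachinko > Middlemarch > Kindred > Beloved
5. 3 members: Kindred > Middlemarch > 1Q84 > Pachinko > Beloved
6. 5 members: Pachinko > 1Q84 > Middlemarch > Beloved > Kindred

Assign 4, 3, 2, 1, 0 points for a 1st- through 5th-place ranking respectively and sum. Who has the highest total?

Pachinko

Kindred: 9·3 + 12·0 + 9·2 + 9·1 + 3·4 + 5·0 = 66
Middlemarch: 9·0 + 12·4 + 9·1 + 9·2 + 3·3 + 5·2 = 94
1Q84: 9·2 + 12·2 + 9·0 + 9·4 + 3·2 + 5·3 = 99
Beloved: 9·4 + 12·1 + 9·4 + 9·0 + 3·0 + 5·1 = 89
Pachinko: 9·1 + 12·3 + 9·3 + 9·3 + 3·1 + 5·4 = 122
Pachinko has the highest Borda score (122).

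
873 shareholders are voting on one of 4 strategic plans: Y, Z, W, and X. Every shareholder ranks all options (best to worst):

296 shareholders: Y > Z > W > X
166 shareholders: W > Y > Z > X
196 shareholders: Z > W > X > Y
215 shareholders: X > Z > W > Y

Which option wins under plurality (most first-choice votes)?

Y

First-place votes: Y 296, Z 196, W 166, X 215.
Y has the most first-place votes.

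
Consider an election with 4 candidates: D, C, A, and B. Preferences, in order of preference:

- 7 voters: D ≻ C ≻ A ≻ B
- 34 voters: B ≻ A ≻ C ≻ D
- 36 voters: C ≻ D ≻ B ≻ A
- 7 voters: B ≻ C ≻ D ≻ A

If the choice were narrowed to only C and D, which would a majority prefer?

Voters preferring C to D: 77; preferring D to C: 7.
C wins the head-to-head.

C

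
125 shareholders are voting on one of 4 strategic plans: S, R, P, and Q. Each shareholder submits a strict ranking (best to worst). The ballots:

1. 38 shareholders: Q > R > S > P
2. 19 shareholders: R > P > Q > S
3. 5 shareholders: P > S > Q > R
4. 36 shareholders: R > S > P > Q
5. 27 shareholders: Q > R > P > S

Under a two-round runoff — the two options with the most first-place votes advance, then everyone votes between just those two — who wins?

Q

Round 1 first-place votes: S 0, R 55, P 5, Q 65.
Q and R advance.
Runoff: Q is preferred to R by 70 voters; R by 55.
Q wins the runoff.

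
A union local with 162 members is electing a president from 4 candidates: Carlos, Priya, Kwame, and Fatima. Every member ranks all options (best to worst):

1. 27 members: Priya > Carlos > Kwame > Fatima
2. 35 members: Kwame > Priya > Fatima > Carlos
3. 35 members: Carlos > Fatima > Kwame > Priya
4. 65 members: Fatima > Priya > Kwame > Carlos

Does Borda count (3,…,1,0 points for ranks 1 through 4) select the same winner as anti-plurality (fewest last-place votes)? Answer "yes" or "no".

Borda — scores: Carlos 159, Priya 281, Kwame 232, Fatima 300. Winner: Fatima.
Anti-plurality — last-place votes: Carlos 100, Priya 35, Kwame 0, Fatima 27. Winner: Kwame.
The two methods disagree.

no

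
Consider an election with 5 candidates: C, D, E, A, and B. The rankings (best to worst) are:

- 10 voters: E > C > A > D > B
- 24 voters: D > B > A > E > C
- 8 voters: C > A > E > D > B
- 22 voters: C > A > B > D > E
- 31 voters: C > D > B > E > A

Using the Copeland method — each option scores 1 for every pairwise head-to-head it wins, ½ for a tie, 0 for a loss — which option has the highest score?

C

C: beats D, E, A, and B → score 4.
D: beats E, A, and B; loses to C → score 3.
E: loses to C, D, A, and B → score 0.
A: beats E; loses to C, D, and B → score 1.
B: beats E and A; loses to C and D → score 2.
C has the best pairwise record.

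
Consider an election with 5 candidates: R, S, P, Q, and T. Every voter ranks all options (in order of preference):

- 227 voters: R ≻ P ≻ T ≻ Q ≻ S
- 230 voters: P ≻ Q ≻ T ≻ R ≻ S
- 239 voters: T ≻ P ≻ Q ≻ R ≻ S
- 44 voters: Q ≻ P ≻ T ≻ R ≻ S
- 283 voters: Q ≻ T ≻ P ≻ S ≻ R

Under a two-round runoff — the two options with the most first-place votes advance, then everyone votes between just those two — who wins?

Q

Round 1 first-place votes: R 227, S 0, P 230, Q 327, T 239.
Q and T advance.
Runoff: Q is preferred to T by 557 voters; T by 466.
Q wins the runoff.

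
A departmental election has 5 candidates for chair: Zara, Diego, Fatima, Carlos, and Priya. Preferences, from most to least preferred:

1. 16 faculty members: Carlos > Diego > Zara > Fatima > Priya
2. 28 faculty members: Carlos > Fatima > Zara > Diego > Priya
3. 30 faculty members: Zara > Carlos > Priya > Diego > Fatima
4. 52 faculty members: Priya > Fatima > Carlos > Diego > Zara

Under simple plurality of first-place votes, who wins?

First-place votes: Zara 30, Diego 0, Fatima 0, Carlos 44, Priya 52.
Priya has the most first-place votes.

Priya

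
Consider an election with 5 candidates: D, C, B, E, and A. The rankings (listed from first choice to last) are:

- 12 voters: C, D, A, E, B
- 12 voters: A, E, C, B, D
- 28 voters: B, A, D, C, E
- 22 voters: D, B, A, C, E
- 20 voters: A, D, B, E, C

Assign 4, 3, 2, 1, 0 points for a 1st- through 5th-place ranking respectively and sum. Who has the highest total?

A

D: 12·3 + 12·0 + 28·2 + 22·4 + 20·3 = 240
C: 12·4 + 12·2 + 28·1 + 22·1 + 20·0 = 122
B: 12·0 + 12·1 + 28·4 + 22·3 + 20·2 = 230
E: 12·1 + 12·3 + 28·0 + 22·0 + 20·1 = 68
A: 12·2 + 12·4 + 28·3 + 22·2 + 20·4 = 280
A has the highest Borda score (280).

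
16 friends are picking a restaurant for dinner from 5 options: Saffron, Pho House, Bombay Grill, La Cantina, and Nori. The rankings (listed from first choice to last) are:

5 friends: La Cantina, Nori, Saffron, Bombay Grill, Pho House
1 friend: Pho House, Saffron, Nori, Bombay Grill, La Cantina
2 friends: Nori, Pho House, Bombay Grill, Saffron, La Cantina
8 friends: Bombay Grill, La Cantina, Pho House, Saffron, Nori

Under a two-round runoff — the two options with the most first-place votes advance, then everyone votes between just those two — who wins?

Bombay Grill

Round 1 first-place votes: Saffron 0, Pho House 1, Bombay Grill 8, La Cantina 5, Nori 2.
Bombay Grill and La Cantina advance.
Runoff: Bombay Grill is preferred to La Cantina by 11 voters; La Cantina by 5.
Bombay Grill wins the runoff.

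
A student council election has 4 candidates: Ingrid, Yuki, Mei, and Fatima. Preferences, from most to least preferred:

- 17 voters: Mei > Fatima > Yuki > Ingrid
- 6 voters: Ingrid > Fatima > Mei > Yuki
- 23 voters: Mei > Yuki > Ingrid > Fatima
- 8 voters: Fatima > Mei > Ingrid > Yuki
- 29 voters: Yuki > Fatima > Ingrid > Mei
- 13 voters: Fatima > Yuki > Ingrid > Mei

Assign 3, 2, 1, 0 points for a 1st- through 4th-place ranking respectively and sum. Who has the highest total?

Yuki

Ingrid: 17·0 + 6·3 + 23·1 + 8·1 + 29·1 + 13·1 = 91
Yuki: 17·1 + 6·0 + 23·2 + 8·0 + 29·3 + 13·2 = 176
Mei: 17·3 + 6·1 + 23·3 + 8·2 + 29·0 + 13·0 = 142
Fatima: 17·2 + 6·2 + 23·0 + 8·3 + 29·2 + 13·3 = 167
Yuki has the highest Borda score (176).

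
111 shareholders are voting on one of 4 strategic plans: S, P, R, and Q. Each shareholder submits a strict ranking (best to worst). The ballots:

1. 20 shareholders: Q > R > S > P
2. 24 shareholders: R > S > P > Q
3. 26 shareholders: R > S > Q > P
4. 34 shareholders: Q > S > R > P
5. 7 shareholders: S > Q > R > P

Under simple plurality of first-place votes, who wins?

First-place votes: S 7, P 0, R 50, Q 54.
Q has the most first-place votes.

Q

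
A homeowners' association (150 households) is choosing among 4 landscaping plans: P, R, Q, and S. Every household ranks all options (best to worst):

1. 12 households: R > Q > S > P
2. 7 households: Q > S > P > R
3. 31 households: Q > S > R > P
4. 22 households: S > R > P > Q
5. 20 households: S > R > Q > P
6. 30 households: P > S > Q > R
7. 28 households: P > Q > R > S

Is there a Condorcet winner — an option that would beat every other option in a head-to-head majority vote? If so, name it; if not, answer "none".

none

Checking pairwise contests:
R beats P 85–65.
Q beats R 96–54.
P beats Q 80–70.
Q beats S 78–72.
Every option loses at least one head-to-head, so there is no Condorcet winner.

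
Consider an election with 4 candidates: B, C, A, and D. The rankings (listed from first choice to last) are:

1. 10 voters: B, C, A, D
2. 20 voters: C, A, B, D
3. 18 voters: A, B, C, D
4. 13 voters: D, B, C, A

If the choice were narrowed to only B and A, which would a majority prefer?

A

Voters preferring B to A: 23; preferring A to B: 38.
A wins the head-to-head.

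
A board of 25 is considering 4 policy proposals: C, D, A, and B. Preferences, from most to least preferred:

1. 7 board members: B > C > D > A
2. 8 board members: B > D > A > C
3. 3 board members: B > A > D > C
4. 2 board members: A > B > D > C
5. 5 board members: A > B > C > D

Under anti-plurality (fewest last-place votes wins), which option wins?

Last-place votes: C 13, D 5, A 7, B 0.
B is ranked last by the fewest voters, so B wins.

B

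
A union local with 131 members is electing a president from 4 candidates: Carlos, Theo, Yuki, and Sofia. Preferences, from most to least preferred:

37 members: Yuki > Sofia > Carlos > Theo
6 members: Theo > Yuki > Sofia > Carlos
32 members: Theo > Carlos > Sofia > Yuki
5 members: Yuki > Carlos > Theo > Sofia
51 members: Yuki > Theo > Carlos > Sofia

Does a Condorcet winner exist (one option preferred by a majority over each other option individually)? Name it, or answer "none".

Yuki vs Carlos: 99–32 for Yuki.
Yuki vs Theo: 93–38 for Yuki.
Yuki vs Sofia: 99–32 for Yuki.
Yuki beats every other option head-to-head.

Yuki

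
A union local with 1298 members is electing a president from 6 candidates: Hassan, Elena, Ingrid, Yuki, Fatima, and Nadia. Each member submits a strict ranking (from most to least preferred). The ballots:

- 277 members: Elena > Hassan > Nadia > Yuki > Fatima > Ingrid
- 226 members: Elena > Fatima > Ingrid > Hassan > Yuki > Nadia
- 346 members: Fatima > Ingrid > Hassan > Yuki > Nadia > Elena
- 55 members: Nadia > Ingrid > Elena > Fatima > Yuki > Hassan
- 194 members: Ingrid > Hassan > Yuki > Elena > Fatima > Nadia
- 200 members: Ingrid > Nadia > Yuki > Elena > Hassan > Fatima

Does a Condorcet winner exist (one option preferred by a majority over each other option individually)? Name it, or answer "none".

Checking pairwise contests:
Elena beats Hassan 758–540.
Ingrid beats Elena 795–503.
Fatima beats Ingrid 849–449.
Hassan beats Yuki 1043–255.
Hassan beats Fatima 671–627.
Hassan beats Nadia 1043–255.
Every option loses at least one head-to-head, so there is no Condorcet winner.

none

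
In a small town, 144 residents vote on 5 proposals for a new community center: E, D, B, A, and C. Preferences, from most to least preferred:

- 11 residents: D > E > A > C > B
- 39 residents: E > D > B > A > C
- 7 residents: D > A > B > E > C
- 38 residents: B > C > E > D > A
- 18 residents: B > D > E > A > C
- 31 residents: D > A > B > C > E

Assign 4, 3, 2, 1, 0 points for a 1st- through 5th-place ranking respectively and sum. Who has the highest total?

D

E: 11·3 + 39·4 + 7·1 + 38·2 + 18·2 + 31·0 = 308
D: 11·4 + 39·3 + 7·4 + 38·1 + 18·3 + 31·4 = 405
B: 11·0 + 39·2 + 7·2 + 38·4 + 18·4 + 31·2 = 378
A: 11·2 + 39·1 + 7·3 + 38·0 + 18·1 + 31·3 = 193
C: 11·1 + 39·0 + 7·0 + 38·3 + 18·0 + 31·1 = 156
D has the highest Borda score (405).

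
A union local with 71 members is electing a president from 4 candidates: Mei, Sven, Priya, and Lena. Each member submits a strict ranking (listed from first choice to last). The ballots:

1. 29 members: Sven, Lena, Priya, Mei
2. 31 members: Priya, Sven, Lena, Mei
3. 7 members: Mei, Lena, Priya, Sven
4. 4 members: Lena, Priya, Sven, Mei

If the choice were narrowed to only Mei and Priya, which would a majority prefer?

Voters preferring Mei to Priya: 7; preferring Priya to Mei: 64.
Priya wins the head-to-head.

Priya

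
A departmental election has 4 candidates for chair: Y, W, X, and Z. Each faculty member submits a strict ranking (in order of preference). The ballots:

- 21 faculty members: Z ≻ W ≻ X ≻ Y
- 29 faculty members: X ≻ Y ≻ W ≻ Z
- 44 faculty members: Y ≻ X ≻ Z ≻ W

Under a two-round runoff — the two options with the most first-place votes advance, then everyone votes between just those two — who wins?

Round 1 first-place votes: Y 44, W 0, X 29, Z 21.
Y and X advance.
Runoff: Y is preferred to X by 44 voters; X by 50.
X wins the runoff.

X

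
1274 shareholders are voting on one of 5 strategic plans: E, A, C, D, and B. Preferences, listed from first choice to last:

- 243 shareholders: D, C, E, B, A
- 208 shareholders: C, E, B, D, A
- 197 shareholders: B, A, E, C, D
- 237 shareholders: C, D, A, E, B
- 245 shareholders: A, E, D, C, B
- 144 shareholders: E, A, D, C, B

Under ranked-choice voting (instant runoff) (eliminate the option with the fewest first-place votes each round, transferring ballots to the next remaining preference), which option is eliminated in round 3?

D

Round 1: E 144, A 245, C 445, D 243, B 197. Eliminate E.
Round 2: A 389, C 445, D 243, B 197. Eliminate B.
Round 3: A 586, C 445, D 243. Eliminate D.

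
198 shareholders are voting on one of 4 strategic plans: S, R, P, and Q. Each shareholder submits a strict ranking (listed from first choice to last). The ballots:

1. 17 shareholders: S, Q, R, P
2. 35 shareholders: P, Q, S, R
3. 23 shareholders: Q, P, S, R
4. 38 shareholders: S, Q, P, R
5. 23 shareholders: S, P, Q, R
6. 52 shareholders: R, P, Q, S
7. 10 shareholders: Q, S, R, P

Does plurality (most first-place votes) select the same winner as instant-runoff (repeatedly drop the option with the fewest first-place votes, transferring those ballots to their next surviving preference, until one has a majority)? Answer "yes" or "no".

no

Plurality — first-place votes: S 78, R 52, P 35, Q 33. Winner: S.
Instant-runoff — R1 S 78, R 52, P 35, Q 33 (Q out); R2 S 88, R 52, P 58 (R out); R3 S 88, P 110 (P winner). Winner: P.
The two methods disagree.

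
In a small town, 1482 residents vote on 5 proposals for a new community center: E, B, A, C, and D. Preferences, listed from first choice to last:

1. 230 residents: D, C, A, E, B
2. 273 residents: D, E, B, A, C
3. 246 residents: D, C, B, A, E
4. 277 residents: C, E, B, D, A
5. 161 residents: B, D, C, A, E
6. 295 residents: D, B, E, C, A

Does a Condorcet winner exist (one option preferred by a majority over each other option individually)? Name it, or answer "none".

D vs E: 1205–277 for D.
D vs B: 1044–438 for D.
D vs A: 1482–0 for D.
D vs C: 1205–277 for D.
D beats every other option head-to-head.

D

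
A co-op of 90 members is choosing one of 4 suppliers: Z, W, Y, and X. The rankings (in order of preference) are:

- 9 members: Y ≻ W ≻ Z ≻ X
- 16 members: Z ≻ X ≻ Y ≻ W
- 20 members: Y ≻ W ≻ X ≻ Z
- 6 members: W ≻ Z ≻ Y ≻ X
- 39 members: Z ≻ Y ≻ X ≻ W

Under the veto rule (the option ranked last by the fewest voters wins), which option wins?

Y

Last-place votes: Z 20, W 55, Y 0, X 15.
Y is ranked last by the fewest voters, so Y wins.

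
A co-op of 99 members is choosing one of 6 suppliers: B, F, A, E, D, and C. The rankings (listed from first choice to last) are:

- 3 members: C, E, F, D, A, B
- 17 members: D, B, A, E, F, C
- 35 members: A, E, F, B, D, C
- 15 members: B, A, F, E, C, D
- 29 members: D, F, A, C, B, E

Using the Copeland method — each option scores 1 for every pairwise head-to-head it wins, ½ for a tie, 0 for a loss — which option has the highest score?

A

B: beats E, D, and C; loses to F and A → score 3.
F: beats B, D, and C; loses to A and E → score 3.
A: beats B, F, E, D, and C → score 5.
E: beats F, D, and C; loses to B and A → score 3.
D: beats C; loses to B, F, A, and E → score 1.
C: loses to B, F, A, E, and D → score 0.
A has the best pairwise record.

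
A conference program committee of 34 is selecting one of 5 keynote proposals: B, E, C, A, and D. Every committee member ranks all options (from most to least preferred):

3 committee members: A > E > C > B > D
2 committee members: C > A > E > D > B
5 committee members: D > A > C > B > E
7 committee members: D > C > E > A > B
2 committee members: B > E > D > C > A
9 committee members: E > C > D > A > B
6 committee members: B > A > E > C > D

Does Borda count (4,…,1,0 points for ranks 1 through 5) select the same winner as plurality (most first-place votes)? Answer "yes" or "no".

Borda — scores: B 40, E 81, C 80, A 67, D 72. Winner: E.
Plurality — first-place votes: B 8, E 9, C 2, A 3, D 12. Winner: D.
The two methods disagree.

no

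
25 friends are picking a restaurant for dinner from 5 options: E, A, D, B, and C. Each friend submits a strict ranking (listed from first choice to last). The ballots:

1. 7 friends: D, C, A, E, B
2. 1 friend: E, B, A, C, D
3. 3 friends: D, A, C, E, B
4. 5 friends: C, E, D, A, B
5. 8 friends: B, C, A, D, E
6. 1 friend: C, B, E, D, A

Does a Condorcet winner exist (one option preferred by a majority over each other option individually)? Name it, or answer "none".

C

C vs E: 24–1 for C.
C vs A: 21–4 for C.
C vs D: 15–10 for C.
C vs B: 16–9 for C.
C beats every other option head-to-head.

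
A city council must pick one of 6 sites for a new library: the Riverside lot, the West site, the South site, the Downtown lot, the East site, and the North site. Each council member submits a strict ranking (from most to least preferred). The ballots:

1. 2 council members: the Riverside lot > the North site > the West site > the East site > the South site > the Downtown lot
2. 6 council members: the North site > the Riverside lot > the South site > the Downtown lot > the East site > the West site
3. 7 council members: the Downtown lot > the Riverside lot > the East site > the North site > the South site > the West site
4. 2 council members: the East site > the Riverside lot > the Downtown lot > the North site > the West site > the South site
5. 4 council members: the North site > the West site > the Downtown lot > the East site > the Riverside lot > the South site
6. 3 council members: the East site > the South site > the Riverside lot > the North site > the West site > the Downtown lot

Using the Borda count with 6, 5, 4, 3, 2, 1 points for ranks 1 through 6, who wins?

the Riverside lot

the Riverside lot: 2·6 + 6·5 + 7·5 + 2·5 + 4·2 + 3·4 = 107
the West site: 2·4 + 6·1 + 7·1 + 2·2 + 4·5 + 3·2 = 51
the South site: 2·2 + 6·4 + 7·2 + 2·1 + 4·1 + 3·5 = 63
the Downtown lot: 2·1 + 6·3 + 7·6 + 2·4 + 4·4 + 3·1 = 89
the East site: 2·3 + 6·2 + 7·4 + 2·6 + 4·3 + 3·6 = 88
the North site: 2·5 + 6·6 + 7·3 + 2·3 + 4·6 + 3·3 = 106
the Riverside lot has the highest Borda score (107).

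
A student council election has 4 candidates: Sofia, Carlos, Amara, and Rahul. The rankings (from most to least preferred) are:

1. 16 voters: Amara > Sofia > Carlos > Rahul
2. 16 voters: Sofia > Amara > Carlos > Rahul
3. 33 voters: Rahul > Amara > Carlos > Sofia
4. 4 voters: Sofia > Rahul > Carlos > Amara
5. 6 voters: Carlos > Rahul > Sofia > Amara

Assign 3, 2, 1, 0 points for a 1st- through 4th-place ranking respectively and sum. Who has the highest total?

Sofia: 16·2 + 16·3 + 33·0 + 4·3 + 6·1 = 98
Carlos: 16·1 + 16·1 + 33·1 + 4·1 + 6·3 = 87
Amara: 16·3 + 16·2 + 33·2 + 4·0 + 6·0 = 146
Rahul: 16·0 + 16·0 + 33·3 + 4·2 + 6·2 = 119
Amara has the highest Borda score (146).

Amara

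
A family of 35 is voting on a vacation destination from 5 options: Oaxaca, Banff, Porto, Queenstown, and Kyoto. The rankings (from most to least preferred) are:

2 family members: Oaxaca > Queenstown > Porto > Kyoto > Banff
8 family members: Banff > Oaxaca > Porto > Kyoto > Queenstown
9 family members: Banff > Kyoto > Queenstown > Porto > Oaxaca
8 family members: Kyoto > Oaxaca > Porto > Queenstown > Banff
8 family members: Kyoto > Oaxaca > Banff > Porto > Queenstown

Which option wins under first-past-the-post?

Banff

First-place votes: Oaxaca 2, Banff 17, Porto 0, Queenstown 0, Kyoto 16.
Banff has the most first-place votes.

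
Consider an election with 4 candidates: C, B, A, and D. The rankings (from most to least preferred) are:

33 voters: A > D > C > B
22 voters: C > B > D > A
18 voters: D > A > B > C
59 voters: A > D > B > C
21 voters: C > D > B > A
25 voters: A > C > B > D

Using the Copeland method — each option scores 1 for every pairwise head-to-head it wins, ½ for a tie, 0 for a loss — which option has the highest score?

C: beats B; loses to A and D → score 1.
B: loses to C, A, and D → score 0.
A: beats C, B, and D → score 3.
D: beats C and B; loses to A → score 2.
A has the best pairwise record.

A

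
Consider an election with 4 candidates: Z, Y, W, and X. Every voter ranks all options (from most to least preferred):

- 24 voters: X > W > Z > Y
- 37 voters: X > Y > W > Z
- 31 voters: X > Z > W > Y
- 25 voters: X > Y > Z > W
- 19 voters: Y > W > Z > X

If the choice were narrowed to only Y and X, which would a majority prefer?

X

Voters preferring Y to X: 19; preferring X to Y: 117.
X wins the head-to-head.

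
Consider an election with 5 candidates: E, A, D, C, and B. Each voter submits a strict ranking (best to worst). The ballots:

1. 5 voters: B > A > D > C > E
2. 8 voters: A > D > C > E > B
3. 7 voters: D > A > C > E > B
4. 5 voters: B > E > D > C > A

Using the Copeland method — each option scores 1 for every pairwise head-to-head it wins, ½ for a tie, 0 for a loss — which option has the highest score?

A

E: beats B; loses to A, D, and C → score 1.
A: beats E, D, C, and B → score 4.
D: beats E, C, and B; loses to A → score 3.
C: beats E and B; loses to A and D → score 2.
B: loses to E, A, D, and C → score 0.
A has the best pairwise record.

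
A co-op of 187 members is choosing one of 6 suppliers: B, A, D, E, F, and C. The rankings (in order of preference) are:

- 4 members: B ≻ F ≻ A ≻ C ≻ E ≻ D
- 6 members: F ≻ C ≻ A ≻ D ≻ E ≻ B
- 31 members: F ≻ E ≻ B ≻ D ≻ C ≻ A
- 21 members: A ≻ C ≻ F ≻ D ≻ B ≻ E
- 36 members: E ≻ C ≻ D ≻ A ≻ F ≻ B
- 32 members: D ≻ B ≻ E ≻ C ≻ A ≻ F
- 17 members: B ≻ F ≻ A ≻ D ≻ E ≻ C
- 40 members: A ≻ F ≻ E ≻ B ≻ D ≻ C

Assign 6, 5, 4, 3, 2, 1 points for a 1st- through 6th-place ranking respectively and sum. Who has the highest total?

E

B: 4·6 + 6·1 + 31·4 + 21·2 + 36·1 + 32·5 + 17·6 + 40·3 = 614
A: 4·4 + 6·4 + 31·1 + 21·6 + 36·3 + 32·2 + 17·4 + 40·6 = 677
D: 4·1 + 6·3 + 31·3 + 21·3 + 36·4 + 32·6 + 17·3 + 40·2 = 645
E: 4·2 + 6·2 + 31·5 + 21·1 + 36·6 + 32·4 + 17·2 + 40·4 = 734
F: 4·5 + 6·6 + 31·6 + 21·4 + 36·2 + 32·1 + 17·5 + 40·5 = 715
C: 4·3 + 6·5 + 31·2 + 21·5 + 36·5 + 32·3 + 17·1 + 40·1 = 542
E has the highest Borda score (734).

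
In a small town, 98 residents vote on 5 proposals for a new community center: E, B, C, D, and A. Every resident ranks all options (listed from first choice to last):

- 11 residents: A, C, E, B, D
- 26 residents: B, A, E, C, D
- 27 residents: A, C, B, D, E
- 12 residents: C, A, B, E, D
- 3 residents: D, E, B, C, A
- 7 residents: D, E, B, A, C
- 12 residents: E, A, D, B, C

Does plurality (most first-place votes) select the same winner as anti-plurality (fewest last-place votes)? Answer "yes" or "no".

no

Plurality — first-place votes: E 12, B 26, C 12, D 10, A 38. Winner: A.
Anti-plurality — last-place votes: E 27, B 0, C 19, D 49, A 3. Winner: B.
The two methods disagree.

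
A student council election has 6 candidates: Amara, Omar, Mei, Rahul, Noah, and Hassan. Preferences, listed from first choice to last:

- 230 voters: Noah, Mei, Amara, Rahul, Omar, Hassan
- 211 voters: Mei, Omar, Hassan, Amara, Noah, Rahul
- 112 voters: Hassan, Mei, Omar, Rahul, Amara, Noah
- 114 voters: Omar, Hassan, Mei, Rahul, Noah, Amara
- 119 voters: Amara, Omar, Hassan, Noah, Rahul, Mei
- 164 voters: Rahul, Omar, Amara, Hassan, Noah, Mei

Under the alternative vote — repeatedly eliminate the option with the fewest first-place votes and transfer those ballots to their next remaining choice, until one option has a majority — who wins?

Round 1: Amara 119, Omar 114, Mei 211, Rahul 164, Noah 230, Hassan 112. Eliminate Hassan.
Round 2: Amara 119, Omar 114, Mei 323, Rahul 164, Noah 230. Eliminate Omar.
Round 3: Amara 119, Mei 437, Rahul 164, Noah 230. Eliminate Amara.
Round 4: Mei 437, Rahul 164, Noah 349. Eliminate Rahul.
Round 5: Mei 437, Noah 513. Noah has a majority.

Noah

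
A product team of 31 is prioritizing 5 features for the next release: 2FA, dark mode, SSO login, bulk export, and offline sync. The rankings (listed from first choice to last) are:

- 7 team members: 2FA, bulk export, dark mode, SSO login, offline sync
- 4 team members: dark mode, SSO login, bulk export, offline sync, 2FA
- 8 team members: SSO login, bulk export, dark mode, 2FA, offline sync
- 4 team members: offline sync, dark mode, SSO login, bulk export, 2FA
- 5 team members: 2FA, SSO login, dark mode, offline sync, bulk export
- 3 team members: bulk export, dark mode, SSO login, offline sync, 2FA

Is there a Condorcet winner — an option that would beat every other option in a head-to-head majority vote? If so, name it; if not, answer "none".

Checking pairwise contests:
dark mode beats 2FA 19–12.
bulk export beats dark mode 18–13.
dark mode beats SSO login 18–13.
SSO login beats bulk export 21–10.
2FA beats offline sync 20–11.
Every option loses at least one head-to-head, so there is no Condorcet winner.

none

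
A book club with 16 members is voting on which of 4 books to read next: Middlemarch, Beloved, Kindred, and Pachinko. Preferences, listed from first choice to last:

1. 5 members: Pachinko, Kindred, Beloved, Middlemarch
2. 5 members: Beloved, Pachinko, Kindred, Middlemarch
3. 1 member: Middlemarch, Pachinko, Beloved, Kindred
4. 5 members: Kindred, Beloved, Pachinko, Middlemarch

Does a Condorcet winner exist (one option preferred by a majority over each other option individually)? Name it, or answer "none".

Checking pairwise contests:
Beloved beats Middlemarch 15–1.
Kindred beats Beloved 10–6.
Pachinko beats Kindred 11–5.
Beloved beats Pachinko 10–6.
Every option loses at least one head-to-head, so there is no Condorcet winner.

none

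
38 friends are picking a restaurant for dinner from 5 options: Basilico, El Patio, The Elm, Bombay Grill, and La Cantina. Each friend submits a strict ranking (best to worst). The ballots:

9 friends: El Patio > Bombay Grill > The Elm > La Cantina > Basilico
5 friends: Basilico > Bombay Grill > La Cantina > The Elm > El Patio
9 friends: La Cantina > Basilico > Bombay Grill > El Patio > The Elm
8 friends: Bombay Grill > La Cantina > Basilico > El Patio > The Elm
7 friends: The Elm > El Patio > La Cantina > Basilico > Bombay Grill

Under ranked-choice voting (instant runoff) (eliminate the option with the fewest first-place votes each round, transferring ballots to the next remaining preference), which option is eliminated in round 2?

Round 1: Basilico 5, El Patio 9, The Elm 7, Bombay Grill 8, La Cantina 9. Eliminate Basilico.
Round 2: El Patio 9, The Elm 7, Bombay Grill 13, La Cantina 9. Eliminate The Elm.

The Elm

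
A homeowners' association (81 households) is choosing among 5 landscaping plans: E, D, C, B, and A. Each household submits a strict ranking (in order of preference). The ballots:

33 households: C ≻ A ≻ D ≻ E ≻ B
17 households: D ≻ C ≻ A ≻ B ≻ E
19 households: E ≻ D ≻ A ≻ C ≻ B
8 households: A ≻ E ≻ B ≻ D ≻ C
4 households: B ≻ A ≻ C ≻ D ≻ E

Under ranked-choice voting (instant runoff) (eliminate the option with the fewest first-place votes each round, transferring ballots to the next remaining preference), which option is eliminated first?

Round 1: E 19, D 17, C 33, B 4, A 8. Eliminate B.

B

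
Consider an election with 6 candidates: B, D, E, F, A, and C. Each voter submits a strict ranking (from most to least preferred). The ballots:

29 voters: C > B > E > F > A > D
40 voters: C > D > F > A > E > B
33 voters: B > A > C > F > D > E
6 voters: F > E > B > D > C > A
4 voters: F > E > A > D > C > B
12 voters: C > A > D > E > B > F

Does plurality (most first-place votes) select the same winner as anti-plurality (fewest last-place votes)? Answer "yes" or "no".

Plurality — first-place votes: B 33, D 0, E 0, F 10, A 0, C 81. Winner: C.
Anti-plurality — last-place votes: B 44, D 29, E 33, F 12, A 6, C 0. Winner: C.
The two methods agree.

yes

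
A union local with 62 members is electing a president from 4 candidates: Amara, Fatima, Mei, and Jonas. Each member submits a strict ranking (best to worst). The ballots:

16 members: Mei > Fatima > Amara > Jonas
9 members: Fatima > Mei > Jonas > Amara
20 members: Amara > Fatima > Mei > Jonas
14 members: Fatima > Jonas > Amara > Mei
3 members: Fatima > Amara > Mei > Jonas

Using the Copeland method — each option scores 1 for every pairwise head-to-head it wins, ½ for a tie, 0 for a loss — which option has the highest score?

Fatima

Amara: beats Mei and Jonas; loses to Fatima → score 2.
Fatima: beats Amara, Mei, and Jonas → score 3.
Mei: beats Jonas; loses to Amara and Fatima → score 1.
Jonas: loses to Amara, Fatima, and Mei → score 0.
Fatima has the best pairwise record.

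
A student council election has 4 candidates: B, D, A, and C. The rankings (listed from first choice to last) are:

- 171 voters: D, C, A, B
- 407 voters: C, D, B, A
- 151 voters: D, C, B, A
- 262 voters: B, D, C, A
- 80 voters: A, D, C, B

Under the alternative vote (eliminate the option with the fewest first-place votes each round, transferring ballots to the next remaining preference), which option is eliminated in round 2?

Round 1: B 262, D 322, A 80, C 407. Eliminate A.
Round 2: B 262, D 402, C 407. Eliminate B.

B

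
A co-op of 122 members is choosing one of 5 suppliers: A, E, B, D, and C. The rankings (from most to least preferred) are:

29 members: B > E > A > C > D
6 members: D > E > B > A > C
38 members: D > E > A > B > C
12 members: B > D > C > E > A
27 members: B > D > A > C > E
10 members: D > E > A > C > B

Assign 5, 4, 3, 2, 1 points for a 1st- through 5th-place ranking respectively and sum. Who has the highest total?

A: 29·3 + 6·2 + 38·3 + 12·1 + 27·3 + 10·3 = 336
E: 29·4 + 6·4 + 38·4 + 12·2 + 27·1 + 10·4 = 383
B: 29·5 + 6·3 + 38·2 + 12·5 + 27·5 + 10·1 = 444
D: 29·1 + 6·5 + 38·5 + 12·4 + 27·4 + 10·5 = 455
C: 29·2 + 6·1 + 38·1 + 12·3 + 27·2 + 10·2 = 212
D has the highest Borda score (455).

D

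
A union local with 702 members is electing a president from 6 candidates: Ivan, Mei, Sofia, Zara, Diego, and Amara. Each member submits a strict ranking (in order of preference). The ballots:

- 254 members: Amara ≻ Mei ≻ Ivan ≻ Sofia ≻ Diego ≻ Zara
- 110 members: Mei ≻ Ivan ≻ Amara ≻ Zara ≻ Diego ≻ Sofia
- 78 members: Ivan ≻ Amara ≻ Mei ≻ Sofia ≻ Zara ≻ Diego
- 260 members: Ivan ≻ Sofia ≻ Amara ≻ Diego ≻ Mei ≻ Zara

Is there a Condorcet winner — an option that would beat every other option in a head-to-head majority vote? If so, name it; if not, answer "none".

Checking pairwise contests:
Mei beats Ivan 364–338.
Amara beats Mei 592–110.
Ivan beats Sofia 702–0.
Ivan beats Zara 702–0.
Ivan beats Diego 702–0.
Ivan beats Amara 448–254.
Every option loses at least one head-to-head, so there is no Condorcet winner.

none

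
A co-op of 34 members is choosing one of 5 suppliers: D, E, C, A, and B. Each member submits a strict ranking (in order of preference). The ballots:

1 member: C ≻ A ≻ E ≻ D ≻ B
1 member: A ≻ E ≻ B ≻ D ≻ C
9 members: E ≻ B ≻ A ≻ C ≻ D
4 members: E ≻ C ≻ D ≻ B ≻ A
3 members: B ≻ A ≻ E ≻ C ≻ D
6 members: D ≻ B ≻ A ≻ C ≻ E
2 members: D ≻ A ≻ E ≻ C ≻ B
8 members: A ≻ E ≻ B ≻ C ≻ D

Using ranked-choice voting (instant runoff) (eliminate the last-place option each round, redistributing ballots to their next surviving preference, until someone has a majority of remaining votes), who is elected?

A

Round 1: D 8, E 13, C 1, A 9, B 3. Eliminate C.
Round 2: D 8, E 13, A 10, B 3. Eliminate B.
Round 3: D 8, E 13, A 13. Eliminate D.
Round 4: E 13, A 21. A has a majority.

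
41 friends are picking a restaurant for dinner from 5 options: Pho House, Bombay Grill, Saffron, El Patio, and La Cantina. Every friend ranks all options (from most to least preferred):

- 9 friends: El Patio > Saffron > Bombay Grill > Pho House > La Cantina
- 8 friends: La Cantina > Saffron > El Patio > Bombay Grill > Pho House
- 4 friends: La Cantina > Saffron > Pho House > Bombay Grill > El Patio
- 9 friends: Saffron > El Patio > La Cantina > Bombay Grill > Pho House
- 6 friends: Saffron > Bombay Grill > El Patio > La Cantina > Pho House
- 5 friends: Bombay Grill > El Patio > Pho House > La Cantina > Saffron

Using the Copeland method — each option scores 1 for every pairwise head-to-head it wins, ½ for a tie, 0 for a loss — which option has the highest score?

Saffron

Pho House: loses to Bombay Grill, Saffron, El Patio, and La Cantina → score 0.
Bombay Grill: beats Pho House; loses to Saffron, El Patio, and La Cantina → score 1.
Saffron: beats Pho House, Bombay Grill, El Patio, and La Cantina → score 4.
El Patio: beats Pho House, Bombay Grill, and La Cantina; loses to Saffron → score 3.
La Cantina: beats Pho House and Bombay Grill; loses to Saffron and El Patio → score 2.
Saffron has the best pairwise record.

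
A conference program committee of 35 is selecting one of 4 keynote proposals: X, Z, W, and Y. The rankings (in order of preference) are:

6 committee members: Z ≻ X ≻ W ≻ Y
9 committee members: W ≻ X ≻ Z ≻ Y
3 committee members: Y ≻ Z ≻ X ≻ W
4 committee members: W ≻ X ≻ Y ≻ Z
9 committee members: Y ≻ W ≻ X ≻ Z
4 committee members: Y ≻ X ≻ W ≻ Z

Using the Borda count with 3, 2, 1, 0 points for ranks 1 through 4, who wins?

W

X: 6·2 + 9·2 + 3·1 + 4·2 + 9·1 + 4·2 = 58
Z: 6·3 + 9·1 + 3·2 + 4·0 + 9·0 + 4·0 = 33
W: 6·1 + 9·3 + 3·0 + 4·3 + 9·2 + 4·1 = 67
Y: 6·0 + 9·0 + 3·3 + 4·1 + 9·3 + 4·3 = 52
W has the highest Borda score (67).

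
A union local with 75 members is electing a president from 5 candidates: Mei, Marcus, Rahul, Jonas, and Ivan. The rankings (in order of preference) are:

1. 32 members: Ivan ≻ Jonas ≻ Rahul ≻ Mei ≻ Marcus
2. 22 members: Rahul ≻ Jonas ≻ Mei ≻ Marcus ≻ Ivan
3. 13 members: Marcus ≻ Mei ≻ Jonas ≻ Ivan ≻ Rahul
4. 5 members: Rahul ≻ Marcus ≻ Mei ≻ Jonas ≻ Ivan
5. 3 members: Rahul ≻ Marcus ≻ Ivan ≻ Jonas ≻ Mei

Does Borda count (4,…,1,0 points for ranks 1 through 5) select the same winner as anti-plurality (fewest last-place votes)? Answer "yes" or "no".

yes

Borda — scores: Mei 125, Marcus 98, Rahul 184, Jonas 196, Ivan 147. Winner: Jonas.
Anti-plurality — last-place votes: Mei 3, Marcus 32, Rahul 13, Jonas 0, Ivan 27. Winner: Jonas.
The two methods agree.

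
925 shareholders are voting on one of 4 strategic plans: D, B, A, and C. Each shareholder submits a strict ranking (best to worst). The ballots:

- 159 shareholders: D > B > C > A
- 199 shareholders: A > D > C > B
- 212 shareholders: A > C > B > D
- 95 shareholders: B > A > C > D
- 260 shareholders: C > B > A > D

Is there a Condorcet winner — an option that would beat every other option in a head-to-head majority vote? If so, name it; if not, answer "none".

none

Checking pairwise contests:
B beats D 567–358.
C beats B 671–254.
B beats A 514–411.
A beats C 506–419.
Every option loses at least one head-to-head, so there is no Condorcet winner.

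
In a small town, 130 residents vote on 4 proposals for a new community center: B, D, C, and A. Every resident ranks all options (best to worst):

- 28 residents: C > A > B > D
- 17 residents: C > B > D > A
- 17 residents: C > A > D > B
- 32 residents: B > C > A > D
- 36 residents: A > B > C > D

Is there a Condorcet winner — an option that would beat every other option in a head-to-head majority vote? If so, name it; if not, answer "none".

none

Checking pairwise contests:
A beats B 81–49.
B beats D 113–17.
B beats C 68–62.
C beats A 94–36.
Every option loses at least one head-to-head, so there is no Condorcet winner.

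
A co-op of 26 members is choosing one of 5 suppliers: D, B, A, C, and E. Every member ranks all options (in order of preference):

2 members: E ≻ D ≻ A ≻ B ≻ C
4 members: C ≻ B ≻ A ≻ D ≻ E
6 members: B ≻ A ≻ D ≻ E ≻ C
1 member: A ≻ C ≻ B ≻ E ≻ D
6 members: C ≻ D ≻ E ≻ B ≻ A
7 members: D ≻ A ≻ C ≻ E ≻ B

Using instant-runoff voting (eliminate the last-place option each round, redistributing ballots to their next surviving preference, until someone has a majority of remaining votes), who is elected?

D

Round 1: D 7, B 6, A 1, C 10, E 2. Eliminate A.
Round 2: D 7, B 6, C 11, E 2. Eliminate E.
Round 3: D 9, B 6, C 11. Eliminate B.
Round 4: D 15, C 11. D has a majority.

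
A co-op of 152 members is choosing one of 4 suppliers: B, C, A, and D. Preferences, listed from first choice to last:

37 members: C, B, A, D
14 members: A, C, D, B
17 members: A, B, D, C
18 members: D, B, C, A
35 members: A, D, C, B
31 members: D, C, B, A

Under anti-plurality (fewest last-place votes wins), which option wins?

Last-place votes: B 49, C 17, A 49, D 37.
C is ranked last by the fewest voters, so C wins.

C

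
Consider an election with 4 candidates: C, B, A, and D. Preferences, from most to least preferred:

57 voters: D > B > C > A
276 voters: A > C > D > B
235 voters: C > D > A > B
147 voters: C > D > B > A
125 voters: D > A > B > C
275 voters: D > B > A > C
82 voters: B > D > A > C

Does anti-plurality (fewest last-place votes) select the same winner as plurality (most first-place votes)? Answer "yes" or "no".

yes

Anti-plurality — last-place votes: C 482, B 511, A 204, D 0. Winner: D.
Plurality — first-place votes: C 382, B 82, A 276, D 457. Winner: D.
The two methods agree.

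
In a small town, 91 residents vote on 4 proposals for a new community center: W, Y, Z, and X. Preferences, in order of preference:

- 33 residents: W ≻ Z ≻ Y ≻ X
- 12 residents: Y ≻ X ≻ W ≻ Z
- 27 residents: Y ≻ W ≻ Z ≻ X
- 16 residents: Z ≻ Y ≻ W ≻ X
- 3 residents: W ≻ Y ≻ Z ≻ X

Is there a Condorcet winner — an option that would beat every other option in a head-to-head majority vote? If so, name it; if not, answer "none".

Checking pairwise contests:
Y beats W 55–36.
Z beats Y 49–42.
W beats Z 75–16.
W beats X 79–12.
Every option loses at least one head-to-head, so there is no Condorcet winner.

none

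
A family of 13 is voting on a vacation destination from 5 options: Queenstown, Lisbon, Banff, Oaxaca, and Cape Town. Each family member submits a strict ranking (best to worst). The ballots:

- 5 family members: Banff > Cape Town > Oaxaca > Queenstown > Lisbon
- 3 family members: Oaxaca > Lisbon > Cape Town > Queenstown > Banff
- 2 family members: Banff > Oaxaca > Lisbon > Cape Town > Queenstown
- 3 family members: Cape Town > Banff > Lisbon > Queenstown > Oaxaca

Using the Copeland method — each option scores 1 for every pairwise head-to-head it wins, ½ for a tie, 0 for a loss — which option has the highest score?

Banff

Queenstown: loses to Lisbon, Banff, Oaxaca, and Cape Town → score 0.
Lisbon: beats Queenstown; loses to Banff, Oaxaca, and Cape Town → score 1.
Banff: beats Queenstown, Lisbon, Oaxaca, and Cape Town → score 4.
Oaxaca: beats Queenstown and Lisbon; loses to Banff and Cape Town → score 2.
Cape Town: beats Queenstown, Lisbon, and Oaxaca; loses to Banff → score 3.
Banff has the best pairwise record.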